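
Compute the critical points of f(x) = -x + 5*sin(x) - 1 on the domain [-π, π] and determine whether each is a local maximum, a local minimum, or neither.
f'(x) = 5*cos(x) - 1

Solve f'(x) = 0 on [-π, π]:
  f'(x) = 0 ⇔ cos(x) = 1/5, i.e. x = ±arccos(1/5) + 2nπ; keep the solutions lying in [-π, π].
  ⇒ x = -acos(1/5) ≈ -1.3694, acos(1/5) ≈ 1.3694

f''(x) = -5*sin(x)
Second-derivative test at each critical point:
  f''(-1.3694) = 4.8990 > 0 → local minimum
  f''(1.3694) = -4.8990 < 0 → local maximum

Critical points: x = -acos(1/5) ≈ -1.3694 (local minimum); x = acos(1/5) ≈ 1.3694 (local maximum)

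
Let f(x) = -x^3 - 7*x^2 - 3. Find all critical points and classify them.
f'(x) = x*(-3*x - 14)

Solve f'(x) = 0:
  Factor: -3*x^2 - 14*x = -x*(3*x + 14) = 0.
  ⇒ x = -14/3, 0

f''(x) = -6*x - 14
Second-derivative test at each critical point:
  f''(-14/3) = 14 > 0 → local minimum
  f''(0) = -14 < 0 → local maximum

Critical points: x = -14/3 (local minimum); x = 0 (local maximum)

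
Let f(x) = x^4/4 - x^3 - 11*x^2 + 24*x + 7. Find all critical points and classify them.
f'(x) = x^3 - 3*x^2 - 22*x + 24

Solve f'(x) = 0:
  Factor: x^3 - 3*x^2 - 22*x + 24 = (x - 6)*(x - 1)*(x + 4) = 0.
  ⇒ x = -4, 1, 6

f''(x) = 3*x^2 - 6*x - 22
Second-derivative test at each critical point:
  f''(-4) = 50 > 0 → local minimum
  f''(1) = -25 < 0 → local maximum
  f''(6) = 50 > 0 → local minimum

Critical points: x = -4 (local minimum); x = 1 (local maximum); x = 6 (local minimum)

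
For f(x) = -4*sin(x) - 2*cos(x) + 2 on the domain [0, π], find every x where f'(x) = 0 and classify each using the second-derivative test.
f'(x) = 2*sin(x) - 4*cos(x)

Solve f'(x) = 0 on [0, π]:
  f'(x) = 0 ⇔ -4*cos(x) = -2*sin(x) ⇔ tan(x) = 2, i.e. x = arctan(2) + nπ; keep the solutions lying in [0, π].
  ⇒ x = atan(2) ≈ 1.1071

f''(x) = 4*sin(x) + 2*cos(x)
Second-derivative test at each critical point:
  f''(1.1071) = 4.4721 > 0 → local minimum

Critical points: x = atan(2) ≈ 1.1071 (local minimum)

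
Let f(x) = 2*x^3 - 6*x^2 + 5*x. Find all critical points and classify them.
f'(x) = 6*x^2 - 12*x + 5

Solve f'(x) = 0:
  6*x^2 - 12*x + 5 = 0 has no rational roots; quadratic formula: x = (12 ± √24)/12.
  ⇒ x = 1 - sqrt(6)/6 ≈ 0.5918, sqrt(6)/6 + 1 ≈ 1.4082

f''(x) = 12*x - 12
Second-derivative test at each critical point:
  f''(0.5918) = -4.8990 < 0 → local maximum
  f''(1.4082) = 4.8990 > 0 → local minimum

Critical points: x = 1 - sqrt(6)/6 ≈ 0.5918 (local maximum); x = sqrt(6)/6 + 1 ≈ 1.4082 (local minimum)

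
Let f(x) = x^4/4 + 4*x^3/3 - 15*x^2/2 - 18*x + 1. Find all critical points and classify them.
f'(x) = x^3 + 4*x^2 - 15*x - 18

Solve f'(x) = 0:
  Factor: x^3 + 4*x^2 - 15*x - 18 = (x - 3)*(x + 1)*(x + 6) = 0.
  ⇒ x = -6, -1, 3

f''(x) = 3*x^2 + 8*x - 15
Second-derivative test at each critical point:
  f''(-6) = 45 > 0 → local minimum
  f''(-1) = -20 < 0 → local maximum
  f''(3) = 36 > 0 → local minimum

Critical points: x = -6 (local minimum); x = -1 (local maximum); x = 3 (local minimum)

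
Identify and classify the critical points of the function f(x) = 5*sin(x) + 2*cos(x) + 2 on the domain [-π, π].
f'(x) = -2*sin(x) + 5*cos(x)

Solve f'(x) = 0 on [-π, π]:
  f'(x) = 0 ⇔ 5*cos(x) = 2*sin(x) ⇔ tan(x) = 5/2, i.e. x = arctan(5/2) + nπ; keep the solutions lying in [-π, π].
  ⇒ x = -pi + atan(5/2) ≈ -1.9513, atan(5/2) ≈ 1.1903

f''(x) = -5*sin(x) - 2*cos(x)
Second-derivative test at each critical point:
  f''(-1.9513) = 5.3852 > 0 → local minimum
  f''(1.1903) = -5.3852 < 0 → local maximum

Critical points: x = -pi + atan(5/2) ≈ -1.9513 (local minimum); x = atan(5/2) ≈ 1.1903 (local maximum)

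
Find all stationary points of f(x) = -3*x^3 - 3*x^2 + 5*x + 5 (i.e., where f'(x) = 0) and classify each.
f'(x) = -9*x^2 - 6*x + 5

Solve f'(x) = 0:
  9*x^2 + 6*x - 5 = 0 has no rational roots; quadratic formula: x = (-6 ± √216)/18.
  ⇒ x = -sqrt(6)/3 - 1/3 ≈ -1.1498, -1/3 + sqrt(6)/3 ≈ 0.4832

f''(x) = -18*x - 6
Second-derivative test at each critical point:
  f''(-1.1498) = 14.6969 > 0 → local minimum
  f''(0.4832) = -14.6969 < 0 → local maximum

Critical points: x = -sqrt(6)/3 - 1/3 ≈ -1.1498 (local minimum); x = -1/3 + sqrt(6)/3 ≈ 0.4832 (local maximum)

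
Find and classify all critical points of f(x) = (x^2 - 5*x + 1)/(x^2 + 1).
f'(x) = 5*(x^2 - 1)/(x^4 + 2*x^2 + 1)

Solve f'(x) = 0:
  f'(x) = 5*(x - 1)*(x + 1)/(x^2 + 1)^2; the denominator is positive wherever f is defined, so f'(x) = 0 ⇔ 5*x^2 - 5 = 0.
  Factor: 5*x^2 - 5 = 5*(x - 1)*(x + 1) = 0.
  ⇒ x = -1, 1

f''(x) = 10*x*(3 - x^2)/(x^6 + 3*x^4 + 3*x^2 + 1)
Second-derivative test at each critical point:
  f''(-1) = -5/2 < 0 → local maximum
  f''(1) = 5/2 > 0 → local minimum

Critical points: x = -1 (local maximum); x = 1 (local minimum)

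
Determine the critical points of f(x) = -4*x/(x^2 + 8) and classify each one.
f'(x) = 4*(x^2 - 8)/(x^2 + 8)^2

Solve f'(x) = 0:
  f'(x) = 4*(x^2 - 8)/(x^2 + 8)^2; the denominator is positive wherever f is defined, so f'(x) = 0 ⇔ 4*x^2 - 32 = 0.
  Factor: 4*x^2 - 32 = 4*(x^2 - 8); x^2 - 8 = 0 has no rational roots; quadratic formula: x = (0 ± √32)/2.
  ⇒ x = -2*sqrt(2) ≈ -2.8284, 2*sqrt(2) ≈ 2.8284

f''(x) = 8*x*(24 - x^2)/(x^2 + 8)^3
Second-derivative test at each critical point:
  f''(-2.8284) = -0.0884 < 0 → local maximum
  f''(2.8284) = 0.0884 > 0 → local minimum

Critical points: x = -2*sqrt(2) ≈ -2.8284 (local maximum); x = 2*sqrt(2) ≈ 2.8284 (local minimum)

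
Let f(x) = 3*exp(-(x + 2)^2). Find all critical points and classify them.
f'(x) = 6*(-x - 2)*exp(-(x + 2)^2)

Solve f'(x) = 0:
  f'(x) = (-6*x - 12)·exp(-(x + 2)^2) and exp(-(x + 2)^2) > 0 for every x, so f'(x) = 0 ⇔ -6*x - 12 = 0.
  Factor: -6*x - 12 = -6*(x + 2) = 0.
  ⇒ x = -2

f''(x) = 6*(2*(x + 2)^2 - 1)*exp(-(x + 2)^2)
Second-derivative test at each critical point:
  f''(-2) = -6 < 0 → local maximum

Critical points: x = -2 (local maximum)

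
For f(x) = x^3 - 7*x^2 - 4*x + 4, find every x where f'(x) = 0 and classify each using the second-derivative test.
f'(x) = 3*x^2 - 14*x - 4

Solve f'(x) = 0:
  3*x^2 - 14*x - 4 = 0 has no rational roots; quadratic formula: x = (14 ± √244)/6.
  ⇒ x = 7/3 - sqrt(61)/3 ≈ -0.2701, 7/3 + sqrt(61)/3 ≈ 4.9367

f''(x) = 6*x - 14
Second-derivative test at each critical point:
  f''(-0.2701) = -15.6205 < 0 → local maximum
  f''(4.9367) = 15.6205 > 0 → local minimum

Critical points: x = 7/3 - sqrt(61)/3 ≈ -0.2701 (local maximum); x = 7/3 + sqrt(61)/3 ≈ 4.9367 (local minimum)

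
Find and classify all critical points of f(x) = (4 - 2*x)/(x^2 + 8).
f'(x) = 2*(-x^2 + 2*x*(x - 2) - 8)/(x^2 + 8)^2

Solve f'(x) = 0:
  f'(x) = 2*(x^2 - 4*x - 8)/(x^2 + 8)^2; the denominator is positive wherever f is defined, so f'(x) = 0 ⇔ 2*x^2 - 8*x - 16 = 0.
  Factor: 2*x^2 - 8*x - 16 = 2*(x^2 - 4*x - 8); x^2 - 4*x - 8 = 0 has no rational roots; quadratic formula: x = (4 ± √48)/2.
  ⇒ x = 2 - 2*sqrt(3) ≈ -1.4641, 2 + 2*sqrt(3) ≈ 5.4641

f''(x) = 4*(4*x^2*(2 - x) + (3*x - 2)*(x^2 + 8))/(x^2 + 8)^3
Second-derivative test at each critical point:
  f''(-1.4641) = -0.1347 < 0 → local maximum
  f''(5.4641) = 0.0097 > 0 → local minimum

Critical points: x = 2 - 2*sqrt(3) ≈ -1.4641 (local maximum); x = 2 + 2*sqrt(3) ≈ 5.4641 (local minimum)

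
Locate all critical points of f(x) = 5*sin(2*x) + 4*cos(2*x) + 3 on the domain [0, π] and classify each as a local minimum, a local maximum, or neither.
f'(x) = -8*sin(2*x) + 10*cos(2*x)

Solve f'(x) = 0 on [0, π]:
  f'(x) = 0 ⇔ 5*cos(2*x) = 4*sin(2*x) ⇔ tan(2*x) = 5/4, i.e. 2*x = arctan(5/4) + nπ; keep the solutions lying in [0, π].
  ⇒ x = atan(5/4)/2 ≈ 0.4480, atan(5/4)/2 + pi/2 ≈ 2.0188

f''(x) = -20*sin(2*x) - 16*cos(2*x)
Second-derivative test at each critical point:
  f''(0.4480) = -25.6125 < 0 → local maximum
  f''(2.0188) = 25.6125 > 0 → local minimum

Critical points: x = atan(5/4)/2 ≈ 0.4480 (local maximum); x = atan(5/4)/2 + pi/2 ≈ 2.0188 (local minimum)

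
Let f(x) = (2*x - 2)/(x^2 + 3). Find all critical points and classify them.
f'(x) = 2*(x^2 - 2*x*(x - 1) + 3)/(x^2 + 3)^2

Solve f'(x) = 0:
  f'(x) = -2*(x - 3)*(x + 1)/(x^2 + 3)^2; the denominator is positive wherever f is defined, so f'(x) = 0 ⇔ -2*x^2 + 4*x + 6 = 0.
  Factor: -2*x^2 + 4*x + 6 = -2*(x - 3)*(x + 1) = 0.
  ⇒ x = -1, 3

f''(x) = 4*(4*x^2*(x - 1) + (1 - 3*x)*(x^2 + 3))/(x^2 + 3)^3
Second-derivative test at each critical point:
  f''(-1) = 1/2 > 0 → local minimum
  f''(3) = -1/18 < 0 → local maximum

Critical points: x = -1 (local minimum); x = 3 (local maximum)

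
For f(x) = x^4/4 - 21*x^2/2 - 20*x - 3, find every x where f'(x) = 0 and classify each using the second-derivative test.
f'(x) = x^3 - 21*x - 20

Solve f'(x) = 0:
  Factor: x^3 - 21*x - 20 = (x - 5)*(x + 1)*(x + 4) = 0.
  ⇒ x = -4, -1, 5

f''(x) = 3*x^2 - 21
Second-derivative test at each critical point:
  f''(-4) = 27 > 0 → local minimum
  f''(-1) = -18 < 0 → local maximum
  f''(5) = 54 > 0 → local minimum

Critical points: x = -4 (local minimum); x = -1 (local maximum); x = 5 (local minimum)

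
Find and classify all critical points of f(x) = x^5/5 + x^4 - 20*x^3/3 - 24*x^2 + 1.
f'(x) = x*(x^3 + 4*x^2 - 20*x - 48)

Solve f'(x) = 0:
  Factor: x^4 + 4*x^3 - 20*x^2 - 48*x = x*(x - 4)*(x + 2)*(x + 6) = 0.
  ⇒ x = -6, -2, 0, 4

f''(x) = 4*x^3 + 12*x^2 - 40*x - 48
Second-derivative test at each critical point:
  f''(-6) = -240 < 0 → local maximum
  f''(-2) = 48 > 0 → local minimum
  f''(0) = -48 < 0 → local maximum
  f''(4) = 240 > 0 → local minimum

Critical points: x = -6 (local maximum); x = -2 (local minimum); x = 0 (local maximum); x = 4 (local minimum)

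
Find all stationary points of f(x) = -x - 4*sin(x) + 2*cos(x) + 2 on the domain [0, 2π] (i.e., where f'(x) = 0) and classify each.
f'(x) = -2*sin(x) - 4*cos(x) - 1

Solve f'(x) = 0 on [0, 2π]:
  f'(x) = 0 ⇔ -2*sin(x) - 4*cos(x) = 1. Write the left side as R·cos(x + φ) with R = √((-4)² + 2²) = 2*sqrt(5), cos φ = -2*sqrt(5)/5, sin φ = sqrt(5)/5; then cos(x + φ) = sqrt(5)/10. Solve for x and keep the solutions lying in [0, 2π].
  ⇒ x = atan((-1 + 2*sqrt(19))/(-sqrt(19) - 2)) + pi ≈ 2.2600, atan((-2*sqrt(19) - 1)/(-2 + sqrt(19))) + 2*pi ≈ 4.9505

f''(x) = 4*sin(x) - 2*cos(x)
Second-derivative test at each critical point:
  f''(2.2600) = 4.3589 > 0 → local minimum
  f''(4.9505) = -4.3589 < 0 → local maximum

Critical points: x = atan((-1 + 2*sqrt(19))/(-sqrt(19) - 2)) + pi ≈ 2.2600 (local minimum); x = atan((-2*sqrt(19) - 1)/(-2 + sqrt(19))) + 2*pi ≈ 4.9505 (local maximum)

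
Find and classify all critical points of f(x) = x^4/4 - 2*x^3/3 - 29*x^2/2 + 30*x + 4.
f'(x) = x^3 - 2*x^2 - 29*x + 30

Solve f'(x) = 0:
  Factor: x^3 - 2*x^2 - 29*x + 30 = (x - 6)*(x - 1)*(x + 5) = 0.
  ⇒ x = -5, 1, 6

f''(x) = 3*x^2 - 4*x - 29
Second-derivative test at each critical point:
  f''(-5) = 66 > 0 → local minimum
  f''(1) = -30 < 0 → local maximum
  f''(6) = 55 > 0 → local minimum

Critical points: x = -5 (local minimum); x = 1 (local maximum); x = 6 (local minimum)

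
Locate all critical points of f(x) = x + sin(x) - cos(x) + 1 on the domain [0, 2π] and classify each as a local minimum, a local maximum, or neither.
f'(x) = sin(x) + cos(x) + 1

Solve f'(x) = 0 on [0, 2π]:
  f'(x) = 0 ⇔ sin(x) + cos(x) = -1. Write the left side as R·cos(x + φ) with R = √(1² + (-1)²) = sqrt(2), cos φ = sqrt(2)/2, sin φ = -sqrt(2)/2; then cos(x + φ) = -sqrt(2)/2. Solve for x and keep the solutions lying in [0, 2π].
  ⇒ x = pi ≈ 3.1416, 3*pi/2 ≈ 4.7124

f''(x) = -sin(x) + cos(x)
Second-derivative test at each critical point:
  f''(3.1416) = -1 < 0 → local maximum
  f''(4.7124) = 1 > 0 → local minimum

Critical points: x = pi ≈ 3.1416 (local maximum); x = 3*pi/2 ≈ 4.7124 (local minimum)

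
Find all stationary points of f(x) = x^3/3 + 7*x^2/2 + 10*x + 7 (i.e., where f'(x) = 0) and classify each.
f'(x) = x^2 + 7*x + 10

Solve f'(x) = 0:
  Factor: x^2 + 7*x + 10 = (x + 2)*(x + 5) = 0.
  ⇒ x = -5, -2

f''(x) = 2*x + 7
Second-derivative test at each critical point:
  f''(-5) = -3 < 0 → local maximum
  f''(-2) = 3 > 0 → local minimum

Critical points: x = -5 (local maximum); x = -2 (local minimum)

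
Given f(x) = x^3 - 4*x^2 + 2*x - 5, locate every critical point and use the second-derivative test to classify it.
f'(x) = 3*x^2 - 8*x + 2

Solve f'(x) = 0:
  3*x^2 - 8*x + 2 = 0 has no rational roots; quadratic formula: x = (8 ± √40)/6.
  ⇒ x = 4/3 - sqrt(10)/3 ≈ 0.2792, sqrt(10)/3 + 4/3 ≈ 2.3874

f''(x) = 6*x - 8
Second-derivative test at each critical point:
  f''(0.2792) = -6.3246 < 0 → local maximum
  f''(2.3874) = 6.3246 > 0 → local minimum

Critical points: x = 4/3 - sqrt(10)/3 ≈ 0.2792 (local maximum); x = sqrt(10)/3 + 4/3 ≈ 2.3874 (local minimum)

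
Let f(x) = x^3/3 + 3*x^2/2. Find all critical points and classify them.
f'(x) = x*(x + 3)

Solve f'(x) = 0:
  Factor: x^2 + 3*x = x*(x + 3) = 0.
  ⇒ x = -3, 0

f''(x) = 2*x + 3
Second-derivative test at each critical point:
  f''(-3) = -3 < 0 → local maximum
  f''(0) = 3 > 0 → local minimum

Critical points: x = -3 (local maximum); x = 0 (local minimum)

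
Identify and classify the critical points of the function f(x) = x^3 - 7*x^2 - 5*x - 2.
f'(x) = 3*x^2 - 14*x - 5

Solve f'(x) = 0:
  Factor: 3*x^2 - 14*x - 5 = (x - 5)*(3*x + 1) = 0.
  ⇒ x = -1/3, 5

f''(x) = 6*x - 14
Second-derivative test at each critical point:
  f''(-1/3) = -16 < 0 → local maximum
  f''(5) = 16 > 0 → local minimum

Critical points: x = -1/3 (local maximum); x = 5 (local minimum)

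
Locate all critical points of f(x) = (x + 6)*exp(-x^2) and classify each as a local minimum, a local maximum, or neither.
f'(x) = (-2*x*(x + 6) + 1)*exp(-x^2)

Solve f'(x) = 0:
  f'(x) = (-2*x^2 - 12*x + 1)·exp(-x^2) and exp(-x^2) > 0 for every x, so f'(x) = 0 ⇔ -2*x^2 - 12*x + 1 = 0.
  2*x^2 + 12*x - 1 = 0 has no rational roots; quadratic formula: x = (-12 ± √152)/4.
  ⇒ x = -sqrt(38)/2 - 3 ≈ -6.0822, -3 + sqrt(38)/2 ≈ 0.0822

f''(x) = 2*(2*x^2*(x + 6) - 3*x - 6)*exp(-x^2)
Second-derivative test at each critical point:
  f''(-6.0822) = 1.059e-15 > 0 → local minimum
  f''(0.0822) = -12.2458 < 0 → local maximum

Critical points: x = -sqrt(38)/2 - 3 ≈ -6.0822 (local minimum); x = -3 + sqrt(38)/2 ≈ 0.0822 (local maximum)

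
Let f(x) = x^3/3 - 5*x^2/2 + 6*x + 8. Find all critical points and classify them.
f'(x) = x^2 - 5*x + 6

Solve f'(x) = 0:
  Factor: x^2 - 5*x + 6 = (x - 3)*(x - 2) = 0.
  ⇒ x = 2, 3

f''(x) = 2*x - 5
Second-derivative test at each critical point:
  f''(2) = -1 < 0 → local maximum
  f''(3) = 1 > 0 → local minimum

Critical points: x = 2 (local maximum); x = 3 (local minimum)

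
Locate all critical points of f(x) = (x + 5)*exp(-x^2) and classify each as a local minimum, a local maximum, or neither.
f'(x) = (-2*x*(x + 5) + 1)*exp(-x^2)

Solve f'(x) = 0:
  f'(x) = (-2*x^2 - 10*x + 1)·exp(-x^2) and exp(-x^2) > 0 for every x, so f'(x) = 0 ⇔ -2*x^2 - 10*x + 1 = 0.
  2*x^2 + 10*x - 1 = 0 has no rational roots; quadratic formula: x = (-10 ± √108)/4.
  ⇒ x = -3*sqrt(3)/2 - 5/2 ≈ -5.0981, -5/2 + 3*sqrt(3)/2 ≈ 0.0981

f''(x) = 2*(2*x^2*(x + 5) - 3*x - 5)*exp(-x^2)
Second-derivative test at each critical point:
  f''(-5.0981) = 5.361e-11 > 0 → local minimum
  f''(0.0981) = -10.2928 < 0 → local maximum

Critical points: x = -3*sqrt(3)/2 - 5/2 ≈ -5.0981 (local minimum); x = -5/2 + 3*sqrt(3)/2 ≈ 0.0981 (local maximum)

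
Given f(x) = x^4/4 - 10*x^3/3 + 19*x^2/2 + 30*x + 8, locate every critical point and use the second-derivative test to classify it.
f'(x) = x^3 - 10*x^2 + 19*x + 30

Solve f'(x) = 0:
  Factor: x^3 - 10*x^2 + 19*x + 30 = (x - 6)*(x - 5)*(x + 1) = 0.
  ⇒ x = -1, 5, 6

f''(x) = 3*x^2 - 20*x + 19
Second-derivative test at each critical point:
  f''(-1) = 42 > 0 → local minimum
  f''(5) = -6 < 0 → local maximum
  f''(6) = 7 > 0 → local minimum

Critical points: x = -1 (local minimum); x = 5 (local maximum); x = 6 (local minimum)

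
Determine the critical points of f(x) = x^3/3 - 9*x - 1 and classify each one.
f'(x) = x^2 - 9

Solve f'(x) = 0:
  Factor: x^2 - 9 = (x - 3)*(x + 3) = 0.
  ⇒ x = -3, 3

f''(x) = 2*x
Second-derivative test at each critical point:
  f''(-3) = -6 < 0 → local maximum
  f''(3) = 6 > 0 → local minimum

Critical points: x = -3 (local maximum); x = 3 (local minimum)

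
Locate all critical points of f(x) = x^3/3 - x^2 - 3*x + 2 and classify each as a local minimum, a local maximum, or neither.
f'(x) = x^2 - 2*x - 3

Solve f'(x) = 0:
  Factor: x^2 - 2*x - 3 = (x - 3)*(x + 1) = 0.
  ⇒ x = -1, 3

f''(x) = 2*x - 2
Second-derivative test at each critical point:
  f''(-1) = -4 < 0 → local maximum
  f''(3) = 4 > 0 → local minimum

Critical points: x = -1 (local maximum); x = 3 (local minimum)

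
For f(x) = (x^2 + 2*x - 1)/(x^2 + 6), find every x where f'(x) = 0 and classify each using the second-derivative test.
f'(x) = 2*(-x^2 + 7*x + 6)/(x^4 + 12*x^2 + 36)

Solve f'(x) = 0:
  f'(x) = -2*(x^2 - 7*x - 6)/(x^2 + 6)^2; the denominator is positive wherever f is defined, so f'(x) = 0 ⇔ -2*x^2 + 14*x + 12 = 0.
  Factor: -2*x^2 + 14*x + 12 = -2*(x^2 - 7*x - 6); x^2 - 7*x - 6 = 0 has no rational roots; quadratic formula: x = (7 ± √73)/2.
  ⇒ x = 7/2 - sqrt(73)/2 ≈ -0.7720, 7/2 + sqrt(73)/2 ≈ 7.7720

f''(x) = 2*(2*x^3 - 21*x^2 - 36*x + 42)/(x^6 + 18*x^4 + 108*x^2 + 216)
Second-derivative test at each critical point:
  f''(-0.7720) = 0.3928 > 0 → local minimum
  f''(7.7720) = -0.0039 < 0 → local maximum

Critical points: x = 7/2 - sqrt(73)/2 ≈ -0.7720 (local minimum); x = 7/2 + sqrt(73)/2 ≈ 7.7720 (local maximum)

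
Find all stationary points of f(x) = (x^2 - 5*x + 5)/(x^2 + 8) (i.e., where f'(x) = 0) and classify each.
f'(x) = (5*x^2 + 6*x - 40)/(x^4 + 16*x^2 + 64)

Solve f'(x) = 0:
  f'(x) = (5*x^2 + 6*x - 40)/(x^2 + 8)^2; the denominator is positive wherever f is defined, so f'(x) = 0 ⇔ 5*x^2 + 6*x - 40 = 0.
  5*x^2 + 6*x - 40 = 0 has no rational roots; quadratic formula: x = (-6 ± √836)/10.
  ⇒ x = -sqrt(209)/5 - 3/5 ≈ -3.4914, -3/5 + sqrt(209)/5 ≈ 2.2914

f''(x) = 2*(-5*x^3 - 9*x^2 + 120*x + 24)/(x^6 + 24*x^4 + 192*x^2 + 512)
Second-derivative test at each critical point:
  f''(-3.4914) = -0.0709 < 0 → local maximum
  f''(2.2914) = 0.1647 > 0 → local minimum

Critical points: x = -sqrt(209)/5 - 3/5 ≈ -3.4914 (local maximum); x = -3/5 + sqrt(209)/5 ≈ 2.2914 (local minimum)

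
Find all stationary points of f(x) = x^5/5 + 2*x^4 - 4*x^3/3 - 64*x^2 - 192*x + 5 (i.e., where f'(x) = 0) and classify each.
f'(x) = x^4 + 8*x^3 - 4*x^2 - 128*x - 192

Solve f'(x) = 0:
  Factor: x^4 + 8*x^3 - 4*x^2 - 128*x - 192 = (x - 4)*(x + 2)*(x + 4)*(x + 6) = 0.
  ⇒ x = -6, -4, -2, 4

f''(x) = 4*x^3 + 24*x^2 - 8*x - 128
Second-derivative test at each critical point:
  f''(-6) = -80 < 0 → local maximum
  f''(-4) = 32 > 0 → local minimum
  f''(-2) = -48 < 0 → local maximum
  f''(4) = 480 > 0 → local minimum

Critical points: x = -6 (local maximum); x = -4 (local minimum); x = -2 (local maximum); x = 4 (local minimum)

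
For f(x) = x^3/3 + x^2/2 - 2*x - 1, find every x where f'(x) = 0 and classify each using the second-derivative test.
f'(x) = x^2 + x - 2

Solve f'(x) = 0:
  Factor: x^2 + x - 2 = (x - 1)*(x + 2) = 0.
  ⇒ x = -2, 1

f''(x) = 2*x + 1
Second-derivative test at each critical point:
  f''(-2) = -3 < 0 → local maximum
  f''(1) = 3 > 0 → local minimum

Critical points: x = -2 (local maximum); x = 1 (local minimum)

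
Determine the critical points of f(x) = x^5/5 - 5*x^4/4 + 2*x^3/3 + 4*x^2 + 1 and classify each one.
f'(x) = x*(x^3 - 5*x^2 + 2*x + 8)

Solve f'(x) = 0:
  Factor: x^4 - 5*x^3 + 2*x^2 + 8*x = x*(x - 4)*(x - 2)*(x + 1) = 0.
  ⇒ x = -1, 0, 2, 4

f''(x) = 4*x^3 - 15*x^2 + 4*x + 8
Second-derivative test at each critical point:
  f''(-1) = -15 < 0 → local maximum
  f''(0) = 8 > 0 → local minimum
  f''(2) = -12 < 0 → local maximum
  f''(4) = 40 > 0 → local minimum

Critical points: x = -1 (local maximum); x = 0 (local minimum); x = 2 (local maximum); x = 4 (local minimum)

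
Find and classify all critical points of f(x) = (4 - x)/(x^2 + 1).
f'(x) = (-x^2 + 2*x*(x - 4) - 1)/(x^2 + 1)^2

Solve f'(x) = 0:
  f'(x) = (x^2 - 8*x - 1)/(x^2 + 1)^2; the denominator is positive wherever f is defined, so f'(x) = 0 ⇔ x^2 - 8*x - 1 = 0.
  x^2 - 8*x - 1 = 0 has no rational roots; quadratic formula: x = (8 ± √68)/2.
  ⇒ x = 4 - sqrt(17) ≈ -0.1231, 4 + sqrt(17) ≈ 8.1231

f''(x) = 2*(4*x^2*(4 - x) + (3*x - 4)*(x^2 + 1))/(x^2 + 1)^3
Second-derivative test at each critical point:
  f''(-0.1231) = -8.0018 < 0 → local maximum
  f''(8.1231) = 0.0018 > 0 → local minimum

Critical points: x = 4 - sqrt(17) ≈ -0.1231 (local maximum); x = 4 + sqrt(17) ≈ 8.1231 (local minimum)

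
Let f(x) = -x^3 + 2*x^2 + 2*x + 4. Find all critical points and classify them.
f'(x) = -3*x^2 + 4*x + 2

Solve f'(x) = 0:
  3*x^2 - 4*x - 2 = 0 has no rational roots; quadratic formula: x = (4 ± √40)/6.
  ⇒ x = 2/3 - sqrt(10)/3 ≈ -0.3874, 2/3 + sqrt(10)/3 ≈ 1.7208

f''(x) = 4 - 6*x
Second-derivative test at each critical point:
  f''(-0.3874) = 6.3246 > 0 → local minimum
  f''(1.7208) = -6.3246 < 0 → local maximum

Critical points: x = 2/3 - sqrt(10)/3 ≈ -0.3874 (local minimum); x = 2/3 + sqrt(10)/3 ≈ 1.7208 (local maximum)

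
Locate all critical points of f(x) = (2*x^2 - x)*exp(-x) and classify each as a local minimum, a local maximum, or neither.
f'(x) = (-2*x^2 + 5*x - 1)*exp(-x)

Solve f'(x) = 0:
  f'(x) = (-2*x^2 + 5*x - 1)·exp(-x) and exp(-x) > 0 for every x, so f'(x) = 0 ⇔ -2*x^2 + 5*x - 1 = 0.
  2*x^2 - 5*x + 1 = 0 has no rational roots; quadratic formula: x = (5 ± √17)/4.
  ⇒ x = 5/4 - sqrt(17)/4 ≈ 0.2192, sqrt(17)/4 + 5/4 ≈ 2.2808

f''(x) = (2*x^2 - 9*x + 6)*exp(-x)
Second-derivative test at each critical point:
  f''(0.2192) = 3.3114 > 0 → local minimum
  f''(2.2808) = -0.4214 < 0 → local maximum

Critical points: x = 5/4 - sqrt(17)/4 ≈ 0.2192 (local minimum); x = sqrt(17)/4 + 5/4 ≈ 2.2808 (local maximum)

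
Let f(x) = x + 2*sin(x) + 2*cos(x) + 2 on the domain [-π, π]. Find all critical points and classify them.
f'(x) = 2*sqrt(2)*cos(x + pi/4) + 1

Solve f'(x) = 0 on [-π, π]:
  f'(x) = 0 ⇔ -2*sin(x) + 2*cos(x) = -1. Write the left side as R·cos(x + φ) with R = √(2² + 2²) = 2*sqrt(2), cos φ = sqrt(2)/2, sin φ = sqrt(2)/2; then cos(x + φ) = -sqrt(2)/4. Solve for x and keep the solutions lying in [-π, π].
  ⇒ x = -pi + atan((1 - sqrt(7))/(-sqrt(7) - 1)) ≈ -2.7176, atan((1 + sqrt(7))/(-1 + sqrt(7))) ≈ 1.1468

f''(x) = -2*sqrt(2)*sin(x + pi/4)
Second-derivative test at each critical point:
  f''(-2.7176) = 2.6458 > 0 → local minimum
  f''(1.1468) = -2.6458 < 0 → local maximum

Critical points: x = -pi + atan((1 - sqrt(7))/(-sqrt(7) - 1)) ≈ -2.7176 (local minimum); x = atan((1 + sqrt(7))/(-1 + sqrt(7))) ≈ 1.1468 (local maximum)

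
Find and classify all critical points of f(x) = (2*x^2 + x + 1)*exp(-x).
f'(x) = x*(3 - 2*x)*exp(-x)

Solve f'(x) = 0:
  f'(x) = (-2*x^2 + 3*x)·exp(-x) and exp(-x) > 0 for every x, so f'(x) = 0 ⇔ -2*x^2 + 3*x = 0.
  Factor: -2*x^2 + 3*x = -x*(2*x - 3) = 0.
  ⇒ x = 0, 3/2

f''(x) = (2*x^2 - 7*x + 3)*exp(-x)
Second-derivative test at each critical point:
  f''(0) = 3 > 0 → local minimum
  f''(3/2) = -0.6694 < 0 → local maximum

Critical points: x = 0 (local minimum); x = 3/2 (local maximum)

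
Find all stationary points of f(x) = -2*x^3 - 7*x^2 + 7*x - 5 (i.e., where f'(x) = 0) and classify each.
f'(x) = -6*x^2 - 14*x + 7

Solve f'(x) = 0:
  6*x^2 + 14*x - 7 = 0 has no rational roots; quadratic formula: x = (-14 ± √364)/12.
  ⇒ x = -sqrt(91)/6 - 7/6 ≈ -2.7566, -7/6 + sqrt(91)/6 ≈ 0.4232

f''(x) = -12*x - 14
Second-derivative test at each critical point:
  f''(-2.7566) = 19.0788 > 0 → local minimum
  f''(0.4232) = -19.0788 < 0 → local maximum

Critical points: x = -sqrt(91)/6 - 7/6 ≈ -2.7566 (local minimum); x = -7/6 + sqrt(91)/6 ≈ 0.4232 (local maximum)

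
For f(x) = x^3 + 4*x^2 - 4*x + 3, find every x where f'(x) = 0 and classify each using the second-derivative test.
f'(x) = 3*x^2 + 8*x - 4

Solve f'(x) = 0:
  3*x^2 + 8*x - 4 = 0 has no rational roots; quadratic formula: x = (-8 ± √112)/6.
  ⇒ x = -2*sqrt(7)/3 - 4/3 ≈ -3.0972, -4/3 + 2*sqrt(7)/3 ≈ 0.4305

f''(x) = 6*x + 8
Second-derivative test at each critical point:
  f''(-3.0972) = -10.5830 < 0 → local maximum
  f''(0.4305) = 10.5830 > 0 → local minimum

Critical points: x = -2*sqrt(7)/3 - 4/3 ≈ -3.0972 (local maximum); x = -4/3 + 2*sqrt(7)/3 ≈ 0.4305 (local minimum)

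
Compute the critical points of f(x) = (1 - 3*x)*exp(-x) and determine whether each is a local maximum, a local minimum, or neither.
f'(x) = (3*x - 4)*exp(-x)

Solve f'(x) = 0:
  f'(x) = (3*x - 4)·exp(-x) and exp(-x) > 0 for every x, so f'(x) = 0 ⇔ 3*x - 4 = 0.
  3*x - 4 = 0.
  ⇒ x = 4/3

f''(x) = (7 - 3*x)*exp(-x)
Second-derivative test at each critical point:
  f''(4/3) = 0.7908 > 0 → local minimum

Critical points: x = 4/3 (local minimum)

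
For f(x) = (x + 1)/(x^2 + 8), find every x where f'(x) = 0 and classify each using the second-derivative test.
f'(x) = (x^2 - 2*x*(x + 1) + 8)/(x^2 + 8)^2

Solve f'(x) = 0:
  f'(x) = -(x - 2)*(x + 4)/(x^2 + 8)^2; the denominator is positive wherever f is defined, so f'(x) = 0 ⇔ -x^2 - 2*x + 8 = 0.
  Factor: -x^2 - 2*x + 8 = -(x - 2)*(x + 4) = 0.
  ⇒ x = -4, 2

f''(x) = 2*(4*x^2*(x + 1) - (3*x + 1)*(x^2 + 8))/(x^2 + 8)^3
Second-derivative test at each critical point:
  f''(-4) = 1/96 > 0 → local minimum
  f''(2) = -1/24 < 0 → local maximum

Critical points: x = -4 (local minimum); x = 2 (local maximum)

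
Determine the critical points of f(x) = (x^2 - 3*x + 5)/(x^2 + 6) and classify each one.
f'(x) = (3*x^2 + 2*x - 18)/(x^4 + 12*x^2 + 36)

Solve f'(x) = 0:
  f'(x) = (3*x^2 + 2*x - 18)/(x^2 + 6)^2; the denominator is positive wherever f is defined, so f'(x) = 0 ⇔ 3*x^2 + 2*x - 18 = 0.
  3*x^2 + 2*x - 18 = 0 has no rational roots; quadratic formula: x = (-2 ± √220)/6.
  ⇒ x = -sqrt(55)/3 - 1/3 ≈ -2.8054, -1/3 + sqrt(55)/3 ≈ 2.1387

f''(x) = 6*(-x^3 - x^2 + 18*x + 2)/(x^6 + 18*x^4 + 108*x^2 + 216)
Second-derivative test at each critical point:
  f''(-2.8054) = -0.0771 < 0 → local maximum
  f''(2.1387) = 0.1327 > 0 → local minimum

Critical points: x = -sqrt(55)/3 - 1/3 ≈ -2.8054 (local maximum); x = -1/3 + sqrt(55)/3 ≈ 2.1387 (local minimum)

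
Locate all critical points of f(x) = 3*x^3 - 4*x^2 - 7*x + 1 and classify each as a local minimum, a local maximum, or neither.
f'(x) = 9*x^2 - 8*x - 7

Solve f'(x) = 0:
  9*x^2 - 8*x - 7 = 0 has no rational roots; quadratic formula: x = (8 ± √316)/18.
  ⇒ x = 4/9 - sqrt(79)/9 ≈ -0.5431, 4/9 + sqrt(79)/9 ≈ 1.4320

f''(x) = 18*x - 8
Second-derivative test at each critical point:
  f''(-0.5431) = -17.7764 < 0 → local maximum
  f''(1.4320) = 17.7764 > 0 → local minimum

Critical points: x = 4/9 - sqrt(79)/9 ≈ -0.5431 (local maximum); x = 4/9 + sqrt(79)/9 ≈ 1.4320 (local minimum)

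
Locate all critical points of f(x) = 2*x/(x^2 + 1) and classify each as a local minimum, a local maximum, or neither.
f'(x) = 2*(1 - x^2)/(x^4 + 2*x^2 + 1)

Solve f'(x) = 0:
  f'(x) = -2*(x - 1)*(x + 1)/(x^2 + 1)^2; the denominator is positive wherever f is defined, so f'(x) = 0 ⇔ 2 - 2*x^2 = 0.
  Factor: 2 - 2*x^2 = -2*(x - 1)*(x + 1) = 0.
  ⇒ x = -1, 1

f''(x) = 4*x*(x^2 - 3)/(x^2 + 1)^3
Second-derivative test at each critical point:
  f''(-1) = 1 > 0 → local minimum
  f''(1) = -1 < 0 → local maximum

Critical points: x = -1 (local minimum); x = 1 (local maximum)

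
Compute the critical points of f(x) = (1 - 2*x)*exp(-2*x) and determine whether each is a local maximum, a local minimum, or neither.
f'(x) = 4*(x - 1)*exp(-2*x)

Solve f'(x) = 0:
  f'(x) = (4*x - 4)·exp(-2*x) and exp(-2*x) > 0 for every x, so f'(x) = 0 ⇔ 4*x - 4 = 0.
  Factor: 4*x - 4 = 4*(x - 1) = 0.
  ⇒ x = 1

f''(x) = 4*(3 - 2*x)*exp(-2*x)
Second-derivative test at each critical point:
  f''(1) = 0.5413 > 0 → local minimum

Critical points: x = 1 (local minimum)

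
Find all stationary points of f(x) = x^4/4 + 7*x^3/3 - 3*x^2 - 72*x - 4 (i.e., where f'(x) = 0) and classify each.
f'(x) = x^3 + 7*x^2 - 6*x - 72

Solve f'(x) = 0:
  Factor: x^3 + 7*x^2 - 6*x - 72 = (x - 3)*(x + 4)*(x + 6) = 0.
  ⇒ x = -6, -4, 3

f''(x) = 3*x^2 + 14*x - 6
Second-derivative test at each critical point:
  f''(-6) = 18 > 0 → local minimum
  f''(-4) = -14 < 0 → local maximum
  f''(3) = 63 > 0 → local minimum

Critical points: x = -6 (local minimum); x = -4 (local maximum); x = 3 (local minimum)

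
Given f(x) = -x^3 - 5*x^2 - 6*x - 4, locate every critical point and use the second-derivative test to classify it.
f'(x) = -3*x^2 - 10*x - 6

Solve f'(x) = 0:
  3*x^2 + 10*x + 6 = 0 has no rational roots; quadratic formula: x = (-10 ± √28)/6.
  ⇒ x = -5/3 - sqrt(7)/3 ≈ -2.5486, -5/3 + sqrt(7)/3 ≈ -0.7847

f''(x) = -6*x - 10
Second-derivative test at each critical point:
  f''(-2.5486) = 5.2915 > 0 → local minimum
  f''(-0.7847) = -5.2915 < 0 → local maximum

Critical points: x = -5/3 - sqrt(7)/3 ≈ -2.5486 (local minimum); x = -5/3 + sqrt(7)/3 ≈ -0.7847 (local maximum)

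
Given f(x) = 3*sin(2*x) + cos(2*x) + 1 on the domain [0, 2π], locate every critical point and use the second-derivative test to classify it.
f'(x) = -2*sin(2*x) + 6*cos(2*x)

Solve f'(x) = 0 on [0, 2π]:
  f'(x) = 0 ⇔ 3*cos(2*x) = sin(2*x) ⇔ tan(2*x) = 3, i.e. 2*x = arctan(3) + nπ; keep the solutions lying in [0, 2π].
  ⇒ x = atan(3)/2 ≈ 0.6245, atan(3)/2 + pi/2 ≈ 2.1953, atan(3)/2 + pi ≈ 3.7661, atan(3)/2 + 3*pi/2 ≈ 5.3369

f''(x) = -12*sin(2*x) - 4*cos(2*x)
Second-derivative test at each critical point:
  f''(0.6245) = -12.6491 < 0 → local maximum
  f''(2.1953) = 12.6491 > 0 → local minimum
  f''(3.7661) = -12.6491 < 0 → local maximum
  f''(5.3369) = 12.6491 > 0 → local minimum

Critical points: x = atan(3)/2 ≈ 0.6245 (local maximum); x = atan(3)/2 + pi/2 ≈ 2.1953 (local minimum); x = atan(3)/2 + pi ≈ 3.7661 (local maximum); x = atan(3)/2 + 3*pi/2 ≈ 5.3369 (local minimum)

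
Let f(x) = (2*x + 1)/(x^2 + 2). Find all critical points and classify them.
f'(x) = 2*(-x^2 - x + 2)/(x^4 + 4*x^2 + 4)

Solve f'(x) = 0:
  f'(x) = -2*(x - 1)*(x + 2)/(x^2 + 2)^2; the denominator is positive wherever f is defined, so f'(x) = 0 ⇔ -2*x^2 - 2*x + 4 = 0.
  Factor: -2*x^2 - 2*x + 4 = -2*(x - 1)*(x + 2) = 0.
  ⇒ x = -2, 1

f''(x) = 2*(4*x^2*(2*x + 1) - (6*x + 1)*(x^2 + 2))/(x^2 + 2)^3
Second-derivative test at each critical point:
  f''(-2) = 1/6 > 0 → local minimum
  f''(1) = -2/3 < 0 → local maximum

Critical points: x = -2 (local minimum); x = 1 (local maximum)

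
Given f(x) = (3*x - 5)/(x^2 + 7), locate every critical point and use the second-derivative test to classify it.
f'(x) = (-3*x^2 + 10*x + 21)/(x^4 + 14*x^2 + 49)

Solve f'(x) = 0:
  f'(x) = -(3*x^2 - 10*x - 21)/(x^2 + 7)^2; the denominator is positive wherever f is defined, so f'(x) = 0 ⇔ -3*x^2 + 10*x + 21 = 0.
  3*x^2 - 10*x - 21 = 0 has no rational roots; quadratic formula: x = (10 ± √352)/6.
  ⇒ x = 5/3 - 2*sqrt(22)/3 ≈ -1.4603, 5/3 + 2*sqrt(22)/3 ≈ 4.7936

f''(x) = 2*(4*x^2*(3*x - 5) + (5 - 9*x)*(x^2 + 7))/(x^2 + 7)^3
Second-derivative test at each critical point:
  f''(-1.4603) = 0.2250 > 0 → local minimum
  f''(4.7936) = -0.0209 < 0 → local maximum

Critical points: x = 5/3 - 2*sqrt(22)/3 ≈ -1.4603 (local minimum); x = 5/3 + 2*sqrt(22)/3 ≈ 4.7936 (local maximum)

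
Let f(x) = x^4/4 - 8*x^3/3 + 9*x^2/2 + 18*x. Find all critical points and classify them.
f'(x) = x^3 - 8*x^2 + 9*x + 18

Solve f'(x) = 0:
  Factor: x^3 - 8*x^2 + 9*x + 18 = (x - 6)*(x - 3)*(x + 1) = 0.
  ⇒ x = -1, 3, 6

f''(x) = 3*x^2 - 16*x + 9
Second-derivative test at each critical point:
  f''(-1) = 28 > 0 → local minimum
  f''(3) = -12 < 0 → local maximum
  f''(6) = 21 > 0 → local minimum

Critical points: x = -1 (local minimum); x = 3 (local maximum); x = 6 (local minimum)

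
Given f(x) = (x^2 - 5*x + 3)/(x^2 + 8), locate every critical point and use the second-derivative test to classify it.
f'(x) = 5*(x^2 + 2*x - 8)/(x^4 + 16*x^2 + 64)

Solve f'(x) = 0:
  f'(x) = 5*(x - 2)*(x + 4)/(x^2 + 8)^2; the denominator is positive wherever f is defined, so f'(x) = 0 ⇔ 5*x^2 + 10*x - 40 = 0.
  Factor: 5*x^2 + 10*x - 40 = 5*(x - 2)*(x + 4) = 0.
  ⇒ x = -4, 2

f''(x) = 10*(-x^3 - 3*x^2 + 24*x + 8)/(x^6 + 24*x^4 + 192*x^2 + 512)
Second-derivative test at each critical point:
  f''(-4) = -5/96 < 0 → local maximum
  f''(2) = 5/24 > 0 → local minimum

Critical points: x = -4 (local maximum); x = 2 (local minimum)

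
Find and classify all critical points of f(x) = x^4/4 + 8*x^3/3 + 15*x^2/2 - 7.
f'(x) = x*(x^2 + 8*x + 15)

Solve f'(x) = 0:
  Factor: x^3 + 8*x^2 + 15*x = x*(x + 3)*(x + 5) = 0.
  ⇒ x = -5, -3, 0

f''(x) = 3*x^2 + 16*x + 15
Second-derivative test at each critical point:
  f''(-5) = 10 > 0 → local minimum
  f''(-3) = -6 < 0 → local maximum
  f''(0) = 15 > 0 → local minimum

Critical points: x = -5 (local minimum); x = -3 (local maximum); x = 0 (local minimum)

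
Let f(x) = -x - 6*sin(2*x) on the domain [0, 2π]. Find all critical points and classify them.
f'(x) = 24*sin(x)^2 - 13

Solve f'(x) = 0 on [0, 2π]:
  f'(x) = 0 ⇔ cos(2*x) = -1/12, i.e. 2*x = ±arccos(-1/12) + 2nπ; keep the solutions lying in [0, 2π].
  ⇒ x = acos(-1/12)/2 ≈ 0.8271, pi - acos(-1/12)/2 ≈ 2.3145, acos(-1/12)/2 + pi ≈ 3.9687, -acos(-1/12)/2 + 2*pi ≈ 5.4561

f''(x) = 24*sin(2*x)
Second-derivative test at each critical point:
  f''(0.8271) = 23.9165 > 0 → local minimum
  f''(2.3145) = -23.9165 < 0 → local maximum
  f''(3.9687) = 23.9165 > 0 → local minimum
  f''(5.4561) = -23.9165 < 0 → local maximum

Critical points: x = acos(-1/12)/2 ≈ 0.8271 (local minimum); x = pi - acos(-1/12)/2 ≈ 2.3145 (local maximum); x = acos(-1/12)/2 + pi ≈ 3.9687 (local minimum); x = -acos(-1/12)/2 + 2*pi ≈ 5.4561 (local maximum)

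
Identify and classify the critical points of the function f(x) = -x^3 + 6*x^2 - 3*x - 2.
f'(x) = -3*x^2 + 12*x - 3

Solve f'(x) = 0:
  Factor: -3*x^2 + 12*x - 3 = -3*(x^2 - 4*x + 1); x^2 - 4*x + 1 = 0 has no rational roots; quadratic formula: x = (4 ± √12)/2.
  ⇒ x = 2 - sqrt(3) ≈ 0.2679, sqrt(3) + 2 ≈ 3.7321

f''(x) = 12 - 6*x
Second-derivative test at each critical point:
  f''(0.2679) = 10.3923 > 0 → local minimum
  f''(3.7321) = -10.3923 < 0 → local maximum

Critical points: x = 2 - sqrt(3) ≈ 0.2679 (local minimum); x = sqrt(3) + 2 ≈ 3.7321 (local maximum)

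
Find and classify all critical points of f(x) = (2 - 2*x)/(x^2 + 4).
f'(x) = 2*(-x^2 + 2*x*(x - 1) - 4)/(x^2 + 4)^2

Solve f'(x) = 0:
  f'(x) = 2*(x^2 - 2*x - 4)/(x^2 + 4)^2; the denominator is positive wherever f is defined, so f'(x) = 0 ⇔ 2*x^2 - 4*x - 8 = 0.
  Factor: 2*x^2 - 4*x - 8 = 2*(x^2 - 2*x - 4); x^2 - 2*x - 4 = 0 has no rational roots; quadratic formula: x = (2 ± √20)/2.
  ⇒ x = 1 - sqrt(5) ≈ -1.2361, 1 + sqrt(5) ≈ 3.2361

f''(x) = 4*(4*x^2*(1 - x) + (3*x - 1)*(x^2 + 4))/(x^2 + 4)^3
Second-derivative test at each critical point:
  f''(-1.2361) = -0.2927 < 0 → local maximum
  f''(3.2361) = 0.0427 > 0 → local minimum

Critical points: x = 1 - sqrt(5) ≈ -1.2361 (local maximum); x = 1 + sqrt(5) ≈ 3.2361 (local minimum)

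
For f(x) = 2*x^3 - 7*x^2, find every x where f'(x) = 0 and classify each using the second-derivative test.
f'(x) = 2*x*(3*x - 7)

Solve f'(x) = 0:
  Factor: 6*x^2 - 14*x = 2*x*(3*x - 7) = 0.
  ⇒ x = 0, 7/3

f''(x) = 12*x - 14
Second-derivative test at each critical point:
  f''(0) = -14 < 0 → local maximum
  f''(7/3) = 14 > 0 → local minimum

Critical points: x = 0 (local maximum); x = 7/3 (local minimum)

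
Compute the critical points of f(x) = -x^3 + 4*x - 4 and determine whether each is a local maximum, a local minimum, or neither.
f'(x) = 4 - 3*x^2

Solve f'(x) = 0:
  3*x^2 - 4 = 0 has no rational roots; quadratic formula: x = (0 ± √48)/6.
  ⇒ x = -2*sqrt(3)/3 ≈ -1.1547, 2*sqrt(3)/3 ≈ 1.1547

f''(x) = -6*x
Second-derivative test at each critical point:
  f''(-1.1547) = 6.9282 > 0 → local minimum
  f''(1.1547) = -6.9282 < 0 → local maximum

Critical points: x = -2*sqrt(3)/3 ≈ -1.1547 (local minimum); x = 2*sqrt(3)/3 ≈ 1.1547 (local maximum)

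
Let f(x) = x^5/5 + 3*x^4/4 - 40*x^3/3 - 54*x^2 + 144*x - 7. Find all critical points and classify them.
f'(x) = x^4 + 3*x^3 - 40*x^2 - 108*x + 144

Solve f'(x) = 0:
  Factor: x^4 + 3*x^3 - 40*x^2 - 108*x + 144 = (x - 6)*(x - 1)*(x + 4)*(x + 6) = 0.
  ⇒ x = -6, -4, 1, 6

f''(x) = 4*x^3 + 9*x^2 - 80*x - 108
Second-derivative test at each critical point:
  f''(-6) = -168 < 0 → local maximum
  f''(-4) = 100 > 0 → local minimum
  f''(1) = -175 < 0 → local maximum
  f''(6) = 600 > 0 → local minimum

Critical points: x = -6 (local maximum); x = -4 (local minimum); x = 1 (local maximum); x = 6 (local minimum)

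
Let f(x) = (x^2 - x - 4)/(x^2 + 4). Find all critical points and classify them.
f'(x) = (x^2 + 16*x - 4)/(x^4 + 8*x^2 + 16)

Solve f'(x) = 0:
  f'(x) = (x^2 + 16*x - 4)/(x^2 + 4)^2; the denominator is positive wherever f is defined, so f'(x) = 0 ⇔ x^2 + 16*x - 4 = 0.
  x^2 + 16*x - 4 = 0 has no rational roots; quadratic formula: x = (-16 ± √272)/2.
  ⇒ x = -2*sqrt(17) - 8 ≈ -16.2462, -8 + 2*sqrt(17) ≈ 0.2462

f''(x) = 2*(-x^3 - 24*x^2 + 12*x + 32)/(x^6 + 12*x^4 + 48*x^2 + 64)
Second-derivative test at each critical point:
  f''(-16.2462) = -2.297e-04 < 0 → local maximum
  f''(0.2462) = 1.0002 > 0 → local minimum

Critical points: x = -2*sqrt(17) - 8 ≈ -16.2462 (local maximum); x = -8 + 2*sqrt(17) ≈ 0.2462 (local minimum)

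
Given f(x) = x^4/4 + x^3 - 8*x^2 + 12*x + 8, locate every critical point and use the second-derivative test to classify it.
f'(x) = x^3 + 3*x^2 - 16*x + 12

Solve f'(x) = 0:
  Factor: x^3 + 3*x^2 - 16*x + 12 = (x - 2)*(x - 1)*(x + 6) = 0.
  ⇒ x = -6, 1, 2

f''(x) = 3*x^2 + 6*x - 16
Second-derivative test at each critical point:
  f''(-6) = 56 > 0 → local minimum
  f''(1) = -7 < 0 → local maximum
  f''(2) = 8 > 0 → local minimum

Critical points: x = -6 (local minimum); x = 1 (local maximum); x = 2 (local minimum)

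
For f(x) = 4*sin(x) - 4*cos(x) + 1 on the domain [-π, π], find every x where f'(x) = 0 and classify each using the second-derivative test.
f'(x) = 4*sqrt(2)*sin(x + pi/4)

Solve f'(x) = 0 on [-π, π]:
  f'(x) = 0 ⇔ 4*cos(x) = -4*sin(x) ⇔ tan(x) = -1, i.e. x = arctan(-1) + nπ; keep the solutions lying in [-π, π].
  ⇒ x = -pi/4 ≈ -0.7854, 3*pi/4 ≈ 2.3562

f''(x) = 4*sqrt(2)*cos(x + pi/4)
Second-derivative test at each critical point:
  f''(-0.7854) = 5.6569 > 0 → local minimum
  f''(2.3562) = -5.6569 < 0 → local maximum

Critical points: x = -pi/4 ≈ -0.7854 (local minimum); x = 3*pi/4 ≈ 2.3562 (local maximum)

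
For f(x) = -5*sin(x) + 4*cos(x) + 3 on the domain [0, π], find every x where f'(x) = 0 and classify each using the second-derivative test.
f'(x) = -4*sin(x) - 5*cos(x)

Solve f'(x) = 0 on [0, π]:
  f'(x) = 0 ⇔ -5*cos(x) = 4*sin(x) ⇔ tan(x) = -5/4, i.e. x = arctan(-5/4) + nπ; keep the solutions lying in [0, π].
  ⇒ x = pi - atan(5/4) ≈ 2.2455

f''(x) = 5*sin(x) - 4*cos(x)
Second-derivative test at each critical point:
  f''(2.2455) = 6.4031 > 0 → local minimum

Critical points: x = pi - atan(5/4) ≈ 2.2455 (local minimum)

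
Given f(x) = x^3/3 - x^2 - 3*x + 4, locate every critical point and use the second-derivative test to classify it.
f'(x) = x^2 - 2*x - 3

Solve f'(x) = 0:
  Factor: x^2 - 2*x - 3 = (x - 3)*(x + 1) = 0.
  ⇒ x = -1, 3

f''(x) = 2*x - 2
Second-derivative test at each critical point:
  f''(-1) = -4 < 0 → local maximum
  f''(3) = 4 > 0 → local minimum

Critical points: x = -1 (local maximum); x = 3 (local minimum)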